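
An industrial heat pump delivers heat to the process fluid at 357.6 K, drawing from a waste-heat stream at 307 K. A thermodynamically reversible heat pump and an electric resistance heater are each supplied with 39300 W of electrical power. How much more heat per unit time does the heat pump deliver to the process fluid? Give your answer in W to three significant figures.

The reservoir spacing is ΔT = 357.6 − 307 = 50.60 K.
COP_Carnot = T_H/ΔT = 357.60/50.60 = 7.067.
The heat pump delivers Q̇_H = COP × Ẇ = 277700 W; the resistance heater delivers Ẇ = 39300 W.
Extra = (COP − 1)·Ẇ = 238400 W.

238000 W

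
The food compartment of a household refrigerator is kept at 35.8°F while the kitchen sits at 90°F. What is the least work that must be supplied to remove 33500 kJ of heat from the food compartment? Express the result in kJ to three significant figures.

3660 kJ

In absolute terms T_C = 275.26 K and T_H = 305.37 K, so ΔT = 30.11 K.
The reversible limit is COP_R = T_C/ΔT = 9.142, so W_min = Q_C/COP = Q_C·ΔT/T_C.
W_min = 33500 × 30.11/275.26 = 3665 kJ.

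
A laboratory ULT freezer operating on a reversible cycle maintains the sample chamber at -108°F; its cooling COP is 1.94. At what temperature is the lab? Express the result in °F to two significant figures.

73 °F

COP_R = T_C/(T_H − T_C) gives T_H − T_C = T_C/COP.
With T_C = 195.37 K, T_H = 195.37 × (1 + 1/1.94) = 296.08 K.
Converting, 296.08 K = 73.27°F.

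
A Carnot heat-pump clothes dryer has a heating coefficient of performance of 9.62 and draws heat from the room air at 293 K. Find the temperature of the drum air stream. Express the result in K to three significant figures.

327 K

COP_HP = T_H/(T_H − T_C) rearranges to T_H = COP·T_C/(COP − 1).
With T_C = 293.00 K, T_H = 9.62 × 293.00/8.620 = 326.99 K.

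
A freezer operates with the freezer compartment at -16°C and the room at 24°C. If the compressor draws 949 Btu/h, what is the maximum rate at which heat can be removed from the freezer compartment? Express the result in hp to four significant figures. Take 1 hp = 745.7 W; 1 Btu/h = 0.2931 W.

In absolute terms T_C = 257.15 K and T_H = 297.15 K, so ΔT = 40.00 K.
COP_Carnot = T_C/ΔT = 257.15/40.00 = 6.429.
Q̇_max = COP_Carnot × Ẇ = 6.429 × 949.0 Btu/h = 6101 Btu/h = 2.398 hp.

2.398 hp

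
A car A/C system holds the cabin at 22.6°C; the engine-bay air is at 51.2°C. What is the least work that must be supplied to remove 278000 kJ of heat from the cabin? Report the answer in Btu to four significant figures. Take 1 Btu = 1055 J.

25480 Btu

In absolute terms T_C = 295.75 K and T_H = 324.35 K, so ΔT = 28.60 K.
The reversible limit is COP_R = T_C/ΔT = 10.34, so W_min = Q_C/COP = Q_C·ΔT/T_C.
W_min = 278000 × 28.60/295.75 = 26880 kJ = 25480 Btu.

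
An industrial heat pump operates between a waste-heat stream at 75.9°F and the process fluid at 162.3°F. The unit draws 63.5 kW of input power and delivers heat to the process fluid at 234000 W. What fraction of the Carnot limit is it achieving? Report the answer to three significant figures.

Converting, Q̇_H = 234000 W = 234.0 kW, so COP_actual = Q̇_H/Ẇ = 234.0/63.50 = 3.685.
In absolute terms T_C = 297.54 K and T_H = 345.54 K, so ΔT = 48.00 K.
COP_Carnot = T_H/ΔT = 345.54/48.00 = 7.199.
η_II = COP_actual/COP_Carnot = 3.685/7.199 = 0.5119.

0.512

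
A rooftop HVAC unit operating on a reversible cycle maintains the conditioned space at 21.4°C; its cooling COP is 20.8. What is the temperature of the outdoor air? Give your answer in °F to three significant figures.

96.0 °F

COP_R = T_C/(T_H − T_C) gives T_H − T_C = T_C/COP.
With T_C = 294.55 K, T_H = 294.55 × (1 + 1/20.8) = 308.71 K.
Converting, 308.71 K = 96.01°F.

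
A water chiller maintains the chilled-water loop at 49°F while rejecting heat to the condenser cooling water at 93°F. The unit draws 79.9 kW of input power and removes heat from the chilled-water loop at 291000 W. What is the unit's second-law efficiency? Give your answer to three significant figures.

Converting, Q̇_C = 291000 W = 291.0 kW, so COP_actual = Q̇_C/Ẇ = 291.0/79.90 = 3.642.
In absolute terms T_C = 282.59 K and T_H = 307.04 K, so ΔT = 24.44 K.
COP_Carnot = T_C/ΔT = 282.59/24.44 = 11.56.
η_II = COP_actual/COP_Carnot = 3.642/11.56 = 0.3150.

0.315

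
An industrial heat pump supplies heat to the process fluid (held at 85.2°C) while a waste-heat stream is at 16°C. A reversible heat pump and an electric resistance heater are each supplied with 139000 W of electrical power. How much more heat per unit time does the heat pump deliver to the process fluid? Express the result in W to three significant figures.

In absolute terms T_C = 289.15 K and T_H = 358.35 K, so ΔT = 69.20 K.
COP_Carnot = T_H/ΔT = 358.35/69.20 = 5.178.
The heat pump delivers Q̇_H = COP × Ẇ = 719800 W; the resistance heater delivers Ẇ = 139000 W.
Extra = (COP − 1)·Ẇ = 580800 W.

581000 W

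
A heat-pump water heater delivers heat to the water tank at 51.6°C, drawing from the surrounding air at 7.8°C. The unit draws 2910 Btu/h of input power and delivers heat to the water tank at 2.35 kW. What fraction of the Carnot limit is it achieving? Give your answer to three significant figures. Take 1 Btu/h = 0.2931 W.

0.372

Converting, Q̇_H = 2.350 kW = 8018 Btu/h, so COP_actual = Q̇_H/Ẇ = 8018/2910 = 2.755.
In absolute terms T_C = 280.95 K and T_H = 324.75 K, so ΔT = 43.80 K.
COP_Carnot = T_H/ΔT = 324.75/43.80 = 7.414.
η_II = COP_actual/COP_Carnot = 2.755/7.414 = 0.3716.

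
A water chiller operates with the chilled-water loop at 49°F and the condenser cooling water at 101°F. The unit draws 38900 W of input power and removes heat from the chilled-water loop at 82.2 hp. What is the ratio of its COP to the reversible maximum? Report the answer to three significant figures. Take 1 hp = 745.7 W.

Converting, Q̇_C = 82.20 hp = 61300 W, so COP_actual = Q̇_C/Ẇ = 61300/38900 = 1.576.
In absolute terms T_C = 282.59 K and T_H = 311.48 K, so ΔT = 28.89 K.
COP_Carnot = T_C/ΔT = 282.59/28.89 = 9.782.
η_II = COP_actual/COP_Carnot = 1.576/9.782 = 0.1611.

0.161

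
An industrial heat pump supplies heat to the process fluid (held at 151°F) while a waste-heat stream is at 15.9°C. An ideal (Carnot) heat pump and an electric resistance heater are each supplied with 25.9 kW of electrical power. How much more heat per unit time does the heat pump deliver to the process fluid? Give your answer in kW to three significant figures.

149 kW

In absolute terms T_C = 289.05 K and T_H = 339.26 K, so ΔT = 50.21 K.
COP_Carnot = T_H/ΔT = 339.26/50.21 = 6.757.
The heat pump delivers Q̇_H = COP × Ẇ = 175.0 kW; the resistance heater delivers Ẇ = 25.90 kW.
Extra = (COP − 1)·Ẇ = 149.1 kW.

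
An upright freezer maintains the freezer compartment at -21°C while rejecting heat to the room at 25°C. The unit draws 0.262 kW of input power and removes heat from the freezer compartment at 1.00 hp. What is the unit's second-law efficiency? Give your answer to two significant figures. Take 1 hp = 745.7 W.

0.52

Converting, Q̇_C = 1.000 hp = 0.7457 kW, so COP_actual = Q̇_C/Ẇ = 0.7457/0.2620 = 2.846.
In absolute terms T_C = 252.15 K and T_H = 298.15 K, so ΔT = 46.00 K.
COP_Carnot = T_C/ΔT = 252.15/46.00 = 5.482.
η_II = COP_actual/COP_Carnot = 2.846/5.482 = 0.5192.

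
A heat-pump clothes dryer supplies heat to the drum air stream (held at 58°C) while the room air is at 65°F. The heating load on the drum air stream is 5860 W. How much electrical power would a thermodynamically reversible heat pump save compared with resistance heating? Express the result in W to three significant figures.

In absolute terms T_C = 291.48 K and T_H = 331.15 K, so ΔT = 39.67 K.
COP_Carnot = T_H/ΔT = 331.15/39.67 = 8.348.
Resistance heating needs Ẇ_res = Q̇_H = 5860 W; the reversible heat pump needs only Ẇ_hp = Q̇_H/COP = 701.9 W.
Saving = 5860 − 701.9 = 5158 W.

5160 W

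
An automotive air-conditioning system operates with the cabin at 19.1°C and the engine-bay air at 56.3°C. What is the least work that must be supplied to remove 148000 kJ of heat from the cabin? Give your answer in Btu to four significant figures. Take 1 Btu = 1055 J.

17860 Btu

In absolute terms T_C = 292.25 K and T_H = 329.45 K, so ΔT = 37.20 K.
The reversible limit is COP_R = T_C/ΔT = 7.856, so W_min = Q_C/COP = Q_C·ΔT/T_C.
W_min = 148000 × 37.20/292.25 = 18840 kJ = 17860 Btu.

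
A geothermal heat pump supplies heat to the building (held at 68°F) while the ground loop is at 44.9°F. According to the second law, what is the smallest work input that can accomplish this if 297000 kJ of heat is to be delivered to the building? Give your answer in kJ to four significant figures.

In absolute terms T_C = 280.32 K and T_H = 293.15 K, so ΔT = 12.83 K.
The reversible limit is COP_HP = T_H/ΔT = 22.84, so W_min = Q_H/COP = Q_H·ΔT/T_H.
W_min = 297000 × 12.83/293.15 = 13000 kJ.

13000 kJ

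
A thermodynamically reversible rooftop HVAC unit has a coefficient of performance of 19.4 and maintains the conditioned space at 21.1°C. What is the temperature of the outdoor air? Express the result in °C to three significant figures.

COP_R = T_C/(T_H − T_C) gives T_H − T_C = T_C/COP.
With T_C = 294.25 K, T_H = 294.25 × (1 + 1/19.4) = 309.42 K.
Converting, 309.42 K = 36.27°C.

36.3 °C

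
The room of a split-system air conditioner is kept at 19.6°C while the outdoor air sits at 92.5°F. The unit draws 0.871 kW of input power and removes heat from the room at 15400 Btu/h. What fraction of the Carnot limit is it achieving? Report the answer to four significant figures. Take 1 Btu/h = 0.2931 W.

0.2480

Converting, Q̇_C = 15400 Btu/h = 4.514 kW, so COP_actual = Q̇_C/Ẇ = 4.514/0.8710 = 5.182.
In absolute terms T_C = 292.75 K and T_H = 306.76 K, so ΔT = 14.01 K.
COP_Carnot = T_C/ΔT = 292.75/14.01 = 20.89.
η_II = COP_actual/COP_Carnot = 5.182/20.89 = 0.2480.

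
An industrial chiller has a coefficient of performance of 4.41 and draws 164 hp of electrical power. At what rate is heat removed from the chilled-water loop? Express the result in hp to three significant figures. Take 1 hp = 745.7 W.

723 hp

Q̇_C = COP × Ẇ = 4.41 × 164.0 = 723.2 hp.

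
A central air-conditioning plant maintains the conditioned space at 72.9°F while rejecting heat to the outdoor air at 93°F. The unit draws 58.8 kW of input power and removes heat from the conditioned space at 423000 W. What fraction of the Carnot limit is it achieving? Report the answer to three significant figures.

Converting, Q̇_C = 423000 W = 423.0 kW, so COP_actual = Q̇_C/Ẇ = 423.0/58.80 = 7.194.
In absolute terms T_C = 295.87 K and T_H = 307.04 K, so ΔT = 11.17 K.
COP_Carnot = T_C/ΔT = 295.87/11.17 = 26.50.
η_II = COP_actual/COP_Carnot = 7.194/26.50 = 0.2715.

0.272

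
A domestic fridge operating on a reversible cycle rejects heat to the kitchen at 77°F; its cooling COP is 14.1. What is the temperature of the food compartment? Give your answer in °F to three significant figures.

For a Carnot refrigerator COP_R = T_C/(T_H − T_C), so T_C = COP·T_H/(1 + COP).
With T_H = 298.15 K, T_C = 14.1 × 298.15/15.10 = 278.40 K.
Converting, 278.40 K = 41.46°F.

41.5 °F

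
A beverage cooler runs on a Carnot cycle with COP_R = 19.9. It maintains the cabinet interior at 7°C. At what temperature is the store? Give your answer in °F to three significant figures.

COP_R = T_C/(T_H − T_C) gives T_H − T_C = T_C/COP.
With T_C = 280.15 K, T_H = 280.15 × (1 + 1/19.9) = 294.23 K.
Converting, 294.23 K = 69.94°F.

69.9 °F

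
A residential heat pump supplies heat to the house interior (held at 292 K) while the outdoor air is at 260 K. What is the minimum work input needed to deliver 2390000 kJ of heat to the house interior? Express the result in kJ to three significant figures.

The reservoir spacing is ΔT = 292 − 260 = 32.00 K.
The reversible limit is COP_HP = T_H/ΔT = 9.125, so W_min = Q_H/COP = Q_H·ΔT/T_H.
W_min = 2390000 × 32.00/292.00 = 261900 kJ.

262000 kJ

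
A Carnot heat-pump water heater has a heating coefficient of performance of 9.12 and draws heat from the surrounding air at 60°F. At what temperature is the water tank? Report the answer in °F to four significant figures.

124.0 °F

COP_HP = T_H/(T_H − T_C) rearranges to T_H = COP·T_C/(COP − 1).
With T_C = 288.71 K, T_H = 9.12 × 288.71/8.120 = 324.26 K.
Converting, 324.26 K = 124.00°F.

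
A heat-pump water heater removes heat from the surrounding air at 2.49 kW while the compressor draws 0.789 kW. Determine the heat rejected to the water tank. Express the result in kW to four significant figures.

3.279 kW

For a cyclic device the first law requires Q̇_H = Q̇_C + Ẇ.
Q̇_H = Q̇_C + Ẇ = 3.279 kW.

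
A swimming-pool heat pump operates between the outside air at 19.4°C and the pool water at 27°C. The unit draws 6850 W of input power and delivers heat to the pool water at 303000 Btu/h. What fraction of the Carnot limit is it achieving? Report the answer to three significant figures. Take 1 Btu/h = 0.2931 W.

0.328

Converting, Q̇_H = 303000 Btu/h = 88810 W, so COP_actual = Q̇_H/Ẇ = 88810/6850 = 12.96.
In absolute terms T_C = 292.55 K and T_H = 300.15 K, so ΔT = 7.600 K.
COP_Carnot = T_H/ΔT = 300.15/7.600 = 39.49.
η_II = COP_actual/COP_Carnot = 12.96/39.49 = 0.3283.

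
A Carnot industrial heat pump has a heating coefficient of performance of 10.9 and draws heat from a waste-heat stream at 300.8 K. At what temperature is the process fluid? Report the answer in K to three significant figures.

COP_HP = T_H/(T_H − T_C) rearranges to T_H = COP·T_C/(COP − 1).
With T_C = 300.80 K, T_H = 10.9 × 300.80/9.900 = 331.18 K.

331 K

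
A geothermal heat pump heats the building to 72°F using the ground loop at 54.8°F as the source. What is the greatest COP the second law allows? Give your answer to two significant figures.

31

In absolute terms T_C = 285.82 K and T_H = 295.37 K, so ΔT = 9.556 K.
For a reversible cycle, COP_Carnot = T_H/ΔT = 295.37/9.556 = 30.91.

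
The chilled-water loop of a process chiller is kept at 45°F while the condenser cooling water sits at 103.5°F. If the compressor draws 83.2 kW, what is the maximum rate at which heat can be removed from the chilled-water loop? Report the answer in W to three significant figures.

718000 W

In absolute terms T_C = 280.37 K and T_H = 312.87 K, so ΔT = 32.50 K.
COP_Carnot = T_C/ΔT = 280.37/32.50 = 8.627.
Q̇_max = COP_Carnot × Ẇ = 8.627 × 83.20 kW = 717.8 kW = 717800 W.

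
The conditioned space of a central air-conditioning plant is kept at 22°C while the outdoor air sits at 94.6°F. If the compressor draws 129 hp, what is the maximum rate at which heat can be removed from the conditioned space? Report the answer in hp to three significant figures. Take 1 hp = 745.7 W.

In absolute terms T_C = 295.15 K and T_H = 307.93 K, so ΔT = 12.78 K.
COP_Carnot = T_C/ΔT = 295.15/12.78 = 23.10.
Q̇_max = COP_Carnot × Ẇ = 23.10 × 129.0 hp = 2980 hp.

2980 hp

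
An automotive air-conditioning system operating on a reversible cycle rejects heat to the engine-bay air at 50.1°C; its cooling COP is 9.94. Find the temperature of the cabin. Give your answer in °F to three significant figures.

For a Carnot refrigerator COP_R = T_C/(T_H − T_C), so T_C = COP·T_H/(1 + COP).
With T_H = 323.25 K, T_C = 9.94 × 323.25/10.94 = 293.70 K.
Converting, 293.70 K = 68.99°F.

69.0 °F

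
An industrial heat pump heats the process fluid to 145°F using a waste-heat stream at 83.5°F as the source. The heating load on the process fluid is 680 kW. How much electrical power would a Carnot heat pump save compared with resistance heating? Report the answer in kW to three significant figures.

In absolute terms T_C = 301.76 K and T_H = 335.93 K, so ΔT = 34.17 K.
COP_Carnot = T_H/ΔT = 335.93/34.17 = 9.832.
Resistance heating needs Ẇ_res = Q̇_H = 680.0 kW; the reversible heat pump needs only Ẇ_hp = Q̇_H/COP = 69.16 kW.
Saving = 680.0 − 69.16 = 610.8 kW.

611 kW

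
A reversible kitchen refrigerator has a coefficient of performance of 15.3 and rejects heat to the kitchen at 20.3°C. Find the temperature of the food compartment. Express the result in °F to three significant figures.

36.1 °F

For a Carnot refrigerator COP_R = T_C/(T_H − T_C), so T_C = COP·T_H/(1 + COP).
With T_H = 293.45 K, T_C = 15.3 × 293.45/16.30 = 275.45 K.
Converting, 275.45 K = 36.13°F.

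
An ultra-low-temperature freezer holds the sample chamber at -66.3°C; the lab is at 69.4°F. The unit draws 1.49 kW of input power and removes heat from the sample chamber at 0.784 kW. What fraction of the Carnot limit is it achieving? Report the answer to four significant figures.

COP_actual = Q̇_C/Ẇ = 0.7840/1.490 = 0.5262.
In absolute terms T_C = 206.85 K and T_H = 293.93 K, so ΔT = 87.08 K.
COP_Carnot = T_C/ΔT = 206.85/87.08 = 2.375.
η_II = COP_actual/COP_Carnot = 0.5262/2.375 = 0.2215.

0.2215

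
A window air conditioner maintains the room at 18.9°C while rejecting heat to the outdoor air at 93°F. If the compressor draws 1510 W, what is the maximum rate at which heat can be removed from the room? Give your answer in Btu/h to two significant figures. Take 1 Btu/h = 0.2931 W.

In absolute terms T_C = 292.05 K and T_H = 307.04 K, so ΔT = 14.99 K.
COP_Carnot = T_C/ΔT = 292.05/14.99 = 19.48.
Q̇_max = COP_Carnot × Ẇ = 19.48 × 1510 W = 29420 W = 100400 Btu/h.

100000 Btu/h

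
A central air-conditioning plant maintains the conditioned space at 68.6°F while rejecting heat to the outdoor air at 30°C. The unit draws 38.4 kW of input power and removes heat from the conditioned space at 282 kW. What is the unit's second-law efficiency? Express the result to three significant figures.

COP_actual = Q̇_C/Ẇ = 282.0/38.40 = 7.344.
In absolute terms T_C = 293.48 K and T_H = 303.15 K, so ΔT = 9.667 K.
COP_Carnot = T_C/ΔT = 293.48/9.667 = 30.36.
η_II = COP_actual/COP_Carnot = 7.344/30.36 = 0.2419.

0.242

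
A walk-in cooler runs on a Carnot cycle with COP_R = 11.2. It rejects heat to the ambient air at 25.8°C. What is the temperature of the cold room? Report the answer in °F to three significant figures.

For a Carnot refrigerator COP_R = T_C/(T_H − T_C), so T_C = COP·T_H/(1 + COP).
With T_H = 298.95 K, T_C = 11.2 × 298.95/12.20 = 274.45 K.
Converting, 274.45 K = 34.33°F.

34.3 °F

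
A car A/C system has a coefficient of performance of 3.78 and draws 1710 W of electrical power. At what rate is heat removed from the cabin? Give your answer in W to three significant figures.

Q̇_C = COP × Ẇ = 3.78 × 1710 = 6464 W.

6460 W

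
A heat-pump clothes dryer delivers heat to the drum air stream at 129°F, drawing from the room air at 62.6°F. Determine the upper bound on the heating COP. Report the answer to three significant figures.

8.87

In absolute terms T_C = 290.15 K and T_H = 327.04 K, so ΔT = 36.89 K.
For a reversible cycle, COP_Carnot = T_H/ΔT = 327.04/36.89 = 8.866.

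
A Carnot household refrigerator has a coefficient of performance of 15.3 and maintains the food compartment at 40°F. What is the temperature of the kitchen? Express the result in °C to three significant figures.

COP_R = T_C/(T_H − T_C) gives T_H − T_C = T_C/COP.
With T_C = 277.59 K, T_H = 277.59 × (1 + 1/15.3) = 295.74 K.
Converting, 295.74 K = 22.59°C.

22.6 °C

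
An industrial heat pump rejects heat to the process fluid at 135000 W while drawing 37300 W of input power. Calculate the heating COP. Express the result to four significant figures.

The first law gives Q̇_H = Q̇_C + Ẇ, so the three rates are Q̇_C = 97700, Q̇_H = 135000, Ẇ = 37300 W.
COP_HP = Q̇_H/Ẇ = 135000/37300 = 3.619.

3.619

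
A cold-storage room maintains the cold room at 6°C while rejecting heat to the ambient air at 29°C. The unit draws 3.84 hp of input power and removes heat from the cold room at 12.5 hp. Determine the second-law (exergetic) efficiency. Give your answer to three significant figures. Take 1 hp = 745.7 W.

COP_actual = Q̇_C/Ẇ = 12.50/3.840 = 3.255.
In absolute terms T_C = 279.15 K and T_H = 302.15 K, so ΔT = 23.00 K.
COP_Carnot = T_C/ΔT = 279.15/23.00 = 12.14.
η_II = COP_actual/COP_Carnot = 3.255/12.14 = 0.2682.

0.268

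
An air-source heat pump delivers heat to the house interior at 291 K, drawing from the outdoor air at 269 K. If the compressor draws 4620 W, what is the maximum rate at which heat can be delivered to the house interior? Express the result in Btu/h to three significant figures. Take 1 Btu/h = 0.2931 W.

208000 Btu/h

The reservoir spacing is ΔT = 291 − 269 = 22.00 K.
COP_Carnot = T_H/ΔT = 291.00/22.00 = 13.23.
Q̇_max = COP_Carnot × Ẇ = 13.23 × 4620 W = 61110 W = 208500 Btu/h.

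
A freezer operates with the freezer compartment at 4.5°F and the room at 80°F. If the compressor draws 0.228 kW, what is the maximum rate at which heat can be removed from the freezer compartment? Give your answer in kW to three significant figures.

1.40 kW

In absolute terms T_C = 257.87 K and T_H = 299.82 K, so ΔT = 41.94 K.
COP_Carnot = T_C/ΔT = 257.87/41.94 = 6.148.
Q̇_max = COP_Carnot × Ẇ = 6.148 × 0.2280 kW = 1.402 kW.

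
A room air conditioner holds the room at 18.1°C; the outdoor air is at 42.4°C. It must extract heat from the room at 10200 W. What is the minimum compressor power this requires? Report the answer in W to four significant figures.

851.0 W

In absolute terms T_C = 291.25 K and T_H = 315.55 K, so ΔT = 24.30 K.
COP_Carnot = T_C/ΔT = 291.25/24.30 = 11.99.
Ẇ_min = Q̇/COP_Carnot = 10200/11.99 = 851.0 W.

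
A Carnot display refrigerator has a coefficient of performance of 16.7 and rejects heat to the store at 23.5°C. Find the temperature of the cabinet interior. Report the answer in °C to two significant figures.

6.7 °C

For a Carnot refrigerator COP_R = T_C/(T_H − T_C), so T_C = COP·T_H/(1 + COP).
With T_H = 296.65 K, T_C = 16.7 × 296.65/17.70 = 279.89 K.
Converting, 279.89 K = 6.74°C.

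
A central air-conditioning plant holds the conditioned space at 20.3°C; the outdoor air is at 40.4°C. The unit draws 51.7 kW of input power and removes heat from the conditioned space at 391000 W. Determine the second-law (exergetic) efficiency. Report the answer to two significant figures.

0.52

Converting, Q̇_C = 391000 W = 391.0 kW, so COP_actual = Q̇_C/Ẇ = 391.0/51.70 = 7.563.
In absolute terms T_C = 293.45 K and T_H = 313.55 K, so ΔT = 20.10 K.
COP_Carnot = T_C/ΔT = 293.45/20.10 = 14.60.
η_II = COP_actual/COP_Carnot = 7.563/14.60 = 0.5180.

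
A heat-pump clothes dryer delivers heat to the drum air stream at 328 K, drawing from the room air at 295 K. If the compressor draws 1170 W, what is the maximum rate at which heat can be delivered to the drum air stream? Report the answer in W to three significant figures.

11600 W

The reservoir spacing is ΔT = 328 − 295 = 33.00 K.
COP_Carnot = T_H/ΔT = 328.00/33.00 = 9.939.
Q̇_max = COP_Carnot × Ẇ = 9.939 × 1170 W = 11630 W.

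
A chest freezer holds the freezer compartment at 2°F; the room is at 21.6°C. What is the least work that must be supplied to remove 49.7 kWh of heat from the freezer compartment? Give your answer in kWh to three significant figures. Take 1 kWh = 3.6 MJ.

In absolute terms T_C = 256.48 K and T_H = 294.75 K, so ΔT = 38.27 K.
The reversible limit is COP_R = T_C/ΔT = 6.703, so W_min = Q_C/COP = Q_C·ΔT/T_C.
W_min = 49.70 × 38.27/256.48 = 7.415 kWh.

7.42 kWh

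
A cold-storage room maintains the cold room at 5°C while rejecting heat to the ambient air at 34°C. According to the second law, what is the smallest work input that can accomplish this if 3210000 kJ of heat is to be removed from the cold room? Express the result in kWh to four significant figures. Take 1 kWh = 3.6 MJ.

In absolute terms T_C = 278.15 K and T_H = 307.15 K, so ΔT = 29.00 K.
The reversible limit is COP_R = T_C/ΔT = 9.591, so W_min = Q_C/COP = Q_C·ΔT/T_C.
W_min = 3210000 × 29.00/278.15 = 334700 kJ = 92.97 kWh.

92.97 kWh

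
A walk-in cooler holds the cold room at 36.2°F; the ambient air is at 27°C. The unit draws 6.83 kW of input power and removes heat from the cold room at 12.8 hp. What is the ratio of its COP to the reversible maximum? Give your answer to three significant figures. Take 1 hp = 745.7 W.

0.125

Converting, Q̇_C = 12.80 hp = 9.545 kW, so COP_actual = Q̇_C/Ẇ = 9.545/6.830 = 1.398.
In absolute terms T_C = 275.48 K and T_H = 300.15 K, so ΔT = 24.67 K.
COP_Carnot = T_C/ΔT = 275.48/24.67 = 11.17.
η_II = COP_actual/COP_Carnot = 1.398/11.17 = 0.1251.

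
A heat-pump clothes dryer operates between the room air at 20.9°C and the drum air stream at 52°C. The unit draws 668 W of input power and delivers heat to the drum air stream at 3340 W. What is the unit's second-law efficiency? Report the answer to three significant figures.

COP_actual = Q̇_H/Ẇ = 3340/668.0 = 5.000.
In absolute terms T_C = 294.05 K and T_H = 325.15 K, so ΔT = 31.10 K.
COP_Carnot = T_H/ΔT = 325.15/31.10 = 10.45.
η_II = COP_actual/COP_Carnot = 5.000/10.45 = 0.4782.

0.478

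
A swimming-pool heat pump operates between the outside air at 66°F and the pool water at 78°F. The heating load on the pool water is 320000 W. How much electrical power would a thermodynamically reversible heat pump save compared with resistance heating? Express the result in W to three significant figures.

In absolute terms T_C = 292.04 K and T_H = 298.71 K, so ΔT = 6.667 K.
COP_Carnot = T_H/ΔT = 298.71/6.667 = 44.81.
Resistance heating needs Ẇ_res = Q̇_H = 320000 W; the reversible heat pump needs only Ẇ_hp = Q̇_H/COP = 7142 W.
Saving = 320000 − 7142 = 312900 W.

313000 W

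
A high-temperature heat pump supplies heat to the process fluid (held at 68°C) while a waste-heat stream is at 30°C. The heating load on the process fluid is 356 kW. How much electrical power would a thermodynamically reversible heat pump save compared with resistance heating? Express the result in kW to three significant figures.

316 kW

In absolute terms T_C = 303.15 K and T_H = 341.15 K, so ΔT = 38.00 K.
COP_Carnot = T_H/ΔT = 341.15/38.00 = 8.978.
Resistance heating needs Ẇ_res = Q̇_H = 356.0 kW; the reversible heat pump needs only Ẇ_hp = Q̇_H/COP = 39.65 kW.
Saving = 356.0 − 39.65 = 316.3 kW.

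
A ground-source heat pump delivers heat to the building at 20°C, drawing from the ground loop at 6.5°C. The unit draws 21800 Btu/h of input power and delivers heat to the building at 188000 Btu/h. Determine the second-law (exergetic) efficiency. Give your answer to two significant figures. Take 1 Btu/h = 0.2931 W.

COP_actual = Q̇_H/Ẇ = 188000/21800 = 8.624.
In absolute terms T_C = 279.65 K and T_H = 293.15 K, so ΔT = 13.50 K.
COP_Carnot = T_H/ΔT = 293.15/13.50 = 21.71.
η_II = COP_actual/COP_Carnot = 8.624/21.71 = 0.3971.

0.40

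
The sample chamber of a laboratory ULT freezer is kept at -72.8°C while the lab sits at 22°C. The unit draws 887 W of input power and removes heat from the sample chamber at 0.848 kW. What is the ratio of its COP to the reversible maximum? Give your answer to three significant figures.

Converting, Q̇_C = 0.8480 kW = 848.0 W, so COP_actual = Q̇_C/Ẇ = 848.0/887.0 = 0.9560.
In absolute terms T_C = 200.35 K and T_H = 295.15 K, so ΔT = 94.80 K.
COP_Carnot = T_C/ΔT = 200.35/94.80 = 2.113.
η_II = COP_actual/COP_Carnot = 0.9560/2.113 = 0.4524.

0.452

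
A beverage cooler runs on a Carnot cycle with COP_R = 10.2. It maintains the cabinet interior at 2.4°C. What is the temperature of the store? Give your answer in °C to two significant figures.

COP_R = T_C/(T_H − T_C) gives T_H − T_C = T_C/COP.
With T_C = 275.55 K, T_H = 275.55 × (1 + 1/10.2) = 302.56 K.
Converting, 302.56 K = 29.41°C.

29 °C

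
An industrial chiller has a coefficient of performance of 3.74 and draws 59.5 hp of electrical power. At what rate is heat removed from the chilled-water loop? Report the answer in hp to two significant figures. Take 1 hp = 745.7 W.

Q̇_C = COP × Ẇ = 3.74 × 59.50 = 222.5 hp.

220 hp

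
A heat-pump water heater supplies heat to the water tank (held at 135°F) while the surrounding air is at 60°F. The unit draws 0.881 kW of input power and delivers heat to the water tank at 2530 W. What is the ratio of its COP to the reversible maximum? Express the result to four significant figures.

0.3622

Converting, Q̇_H = 2530 W = 2.530 kW, so COP_actual = Q̇_H/Ẇ = 2.530/0.8810 = 2.872.
In absolute terms T_C = 288.71 K and T_H = 330.37 K, so ΔT = 41.67 K.
COP_Carnot = T_H/ΔT = 330.37/41.67 = 7.929.
η_II = COP_actual/COP_Carnot = 2.872/7.929 = 0.3622.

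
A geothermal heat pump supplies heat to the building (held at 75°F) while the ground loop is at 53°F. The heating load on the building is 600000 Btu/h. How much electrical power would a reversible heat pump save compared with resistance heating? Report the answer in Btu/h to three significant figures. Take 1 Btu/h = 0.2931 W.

575000 Btu/h

In absolute terms T_C = 284.82 K and T_H = 297.04 K, so ΔT = 12.22 K.
COP_Carnot = T_H/ΔT = 297.04/12.22 = 24.30.
Resistance heating needs Ẇ_res = Q̇_H = 600000 Btu/h; the reversible heat pump needs only Ẇ_hp = Q̇_H/COP = 24690 Btu/h.
Saving = 600000 − 24690 = 575300 Btu/h.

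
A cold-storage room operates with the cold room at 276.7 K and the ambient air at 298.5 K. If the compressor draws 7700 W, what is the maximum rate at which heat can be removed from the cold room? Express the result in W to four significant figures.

97730 W

The reservoir spacing is ΔT = 298.5 − 276.7 = 21.80 K.
COP_Carnot = T_C/ΔT = 276.70/21.80 = 12.69.
Q̇_max = COP_Carnot × Ẇ = 12.69 × 7700 W = 97730 W.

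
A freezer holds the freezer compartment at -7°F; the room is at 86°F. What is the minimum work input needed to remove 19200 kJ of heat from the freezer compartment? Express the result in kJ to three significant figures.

In absolute terms T_C = 251.48 K and T_H = 303.15 K, so ΔT = 51.67 K.
The reversible limit is COP_R = T_C/ΔT = 4.867, so W_min = Q_C/COP = Q_C·ΔT/T_C.
W_min = 19200 × 51.67/251.48 = 3945 kJ.

3940 kJ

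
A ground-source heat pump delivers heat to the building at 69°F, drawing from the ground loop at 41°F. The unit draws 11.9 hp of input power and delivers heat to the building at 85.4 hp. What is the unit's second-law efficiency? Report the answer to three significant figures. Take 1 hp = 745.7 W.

COP_actual = Q̇_H/Ẇ = 85.40/11.90 = 7.176.
In absolute terms T_C = 278.15 K and T_H = 293.71 K, so ΔT = 15.56 K.
COP_Carnot = T_H/ΔT = 293.71/15.56 = 18.88.
η_II = COP_actual/COP_Carnot = 7.176/18.88 = 0.3801.

0.380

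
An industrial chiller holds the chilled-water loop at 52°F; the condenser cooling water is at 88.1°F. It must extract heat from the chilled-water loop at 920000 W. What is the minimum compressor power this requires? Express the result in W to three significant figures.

64900 W

In absolute terms T_C = 284.26 K and T_H = 304.32 K, so ΔT = 20.06 K.
COP_Carnot = T_C/ΔT = 284.26/20.06 = 14.17.
Ẇ_min = Q̇/COP_Carnot = 920000/14.17 = 64910 W.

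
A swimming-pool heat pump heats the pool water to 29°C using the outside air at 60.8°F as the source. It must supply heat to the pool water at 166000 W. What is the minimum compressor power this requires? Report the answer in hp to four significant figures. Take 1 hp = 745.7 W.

9.578 hp

In absolute terms T_C = 289.15 K and T_H = 302.15 K, so ΔT = 13.00 K.
COP_Carnot = T_H/ΔT = 302.15/13.00 = 23.24.
Ẇ_min = Q̇/COP_Carnot = 166000/23.24 = 7142 W = 9.578 hp.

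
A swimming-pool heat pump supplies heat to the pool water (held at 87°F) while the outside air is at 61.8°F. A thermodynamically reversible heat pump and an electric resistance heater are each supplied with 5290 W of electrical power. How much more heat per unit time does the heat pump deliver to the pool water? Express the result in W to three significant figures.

109000 W

In absolute terms T_C = 289.71 K and T_H = 303.71 K, so ΔT = 14.00 K.
COP_Carnot = T_H/ΔT = 303.71/14.00 = 21.69.
The heat pump delivers Q̇_H = COP × Ẇ = 114800 W; the resistance heater delivers Ẇ = 5290 W.
Extra = (COP − 1)·Ẇ = 109500 W.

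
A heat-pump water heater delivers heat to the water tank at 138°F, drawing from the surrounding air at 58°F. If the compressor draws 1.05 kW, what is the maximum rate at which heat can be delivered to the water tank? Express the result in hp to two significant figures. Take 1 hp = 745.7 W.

In absolute terms T_C = 287.59 K and T_H = 332.04 K, so ΔT = 44.44 K.
COP_Carnot = T_H/ΔT = 332.04/44.44 = 7.471.
Q̇_max = COP_Carnot × Ẇ = 7.471 × 1.050 kW = 7.844 kW = 10.52 hp.

11 hp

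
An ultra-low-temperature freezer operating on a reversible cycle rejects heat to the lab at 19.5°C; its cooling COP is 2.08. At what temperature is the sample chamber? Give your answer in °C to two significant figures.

For a Carnot refrigerator COP_R = T_C/(T_H − T_C), so T_C = COP·T_H/(1 + COP).
With T_H = 292.65 K, T_C = 2.08 × 292.65/3.080 = 197.63 K.
Converting, 197.63 K = -75.52°C.

-76 °C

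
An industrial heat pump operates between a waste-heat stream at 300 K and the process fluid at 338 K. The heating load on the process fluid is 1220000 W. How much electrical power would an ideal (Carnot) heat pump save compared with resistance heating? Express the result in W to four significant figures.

The reservoir spacing is ΔT = 338 − 300 = 38.00 K.
COP_Carnot = T_H/ΔT = 338.00/38.00 = 8.895.
Resistance heating needs Ẇ_res = Q̇_H = 1220000 W; the reversible heat pump needs only Ẇ_hp = Q̇_H/COP = 137200 W.
Saving = 1220000 − 137200 = 1083000 W.

1083000 W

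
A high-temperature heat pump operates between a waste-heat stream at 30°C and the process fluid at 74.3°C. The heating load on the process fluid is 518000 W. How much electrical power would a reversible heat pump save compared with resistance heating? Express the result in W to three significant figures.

452000 W

In absolute terms T_C = 303.15 K and T_H = 347.45 K, so ΔT = 44.30 K.
COP_Carnot = T_H/ΔT = 347.45/44.30 = 7.843.
Resistance heating needs Ẇ_res = Q̇_H = 518000 W; the reversible heat pump needs only Ẇ_hp = Q̇_H/COP = 66050 W.
Saving = 518000 − 66050 = 452000 W.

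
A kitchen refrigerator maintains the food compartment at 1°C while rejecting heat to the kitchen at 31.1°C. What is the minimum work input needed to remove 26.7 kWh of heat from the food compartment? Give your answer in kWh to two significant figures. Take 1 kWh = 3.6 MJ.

2.9 kWh

In absolute terms T_C = 274.15 K and T_H = 304.25 K, so ΔT = 30.10 K.
The reversible limit is COP_R = T_C/ΔT = 9.108, so W_min = Q_C/COP = Q_C·ΔT/T_C.
W_min = 26.70 × 30.10/274.15 = 2.931 kWh.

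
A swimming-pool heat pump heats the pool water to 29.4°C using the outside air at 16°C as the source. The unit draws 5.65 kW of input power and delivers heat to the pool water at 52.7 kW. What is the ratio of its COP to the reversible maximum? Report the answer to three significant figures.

0.413

COP_actual = Q̇_H/Ẇ = 52.70/5.650 = 9.327.
In absolute terms T_C = 289.15 K and T_H = 302.55 K, so ΔT = 13.40 K.
COP_Carnot = T_H/ΔT = 302.55/13.40 = 22.58.
η_II = COP_actual/COP_Carnot = 9.327/22.58 = 0.4131.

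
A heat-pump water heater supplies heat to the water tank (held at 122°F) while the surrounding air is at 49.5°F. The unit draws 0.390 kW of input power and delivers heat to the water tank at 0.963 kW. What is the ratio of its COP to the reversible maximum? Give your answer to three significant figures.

COP_actual = Q̇_H/Ẇ = 0.9630/0.3900 = 2.469.
In absolute terms T_C = 282.87 K and T_H = 323.15 K, so ΔT = 40.28 K.
COP_Carnot = T_H/ΔT = 323.15/40.28 = 8.023.
η_II = COP_actual/COP_Carnot = 2.469/8.023 = 0.3078.

0.308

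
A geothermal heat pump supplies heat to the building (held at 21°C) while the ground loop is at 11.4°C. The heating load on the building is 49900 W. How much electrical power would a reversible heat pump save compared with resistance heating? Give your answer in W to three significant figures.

48300 W

In absolute terms T_C = 284.55 K and T_H = 294.15 K, so ΔT = 9.600 K.
COP_Carnot = T_H/ΔT = 294.15/9.600 = 30.64.
Resistance heating needs Ẇ_res = Q̇_H = 49900 W; the reversible heat pump needs only Ẇ_hp = Q̇_H/COP = 1629 W.
Saving = 49900 − 1629 = 48270 W.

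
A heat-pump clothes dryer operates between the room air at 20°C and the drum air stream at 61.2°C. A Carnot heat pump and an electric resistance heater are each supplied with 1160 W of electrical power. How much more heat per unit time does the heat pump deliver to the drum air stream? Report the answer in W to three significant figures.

In absolute terms T_C = 293.15 K and T_H = 334.35 K, so ΔT = 41.20 K.
COP_Carnot = T_H/ΔT = 334.35/41.20 = 8.115.
The heat pump delivers Q̇_H = COP × Ẇ = 9414 W; the resistance heater delivers Ẇ = 1160 W.
Extra = (COP − 1)·Ẇ = 8254 W.

8250 W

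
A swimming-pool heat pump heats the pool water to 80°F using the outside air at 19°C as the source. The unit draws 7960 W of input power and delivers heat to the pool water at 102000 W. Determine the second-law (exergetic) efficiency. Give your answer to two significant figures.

0.33

COP_actual = Q̇_H/Ẇ = 102000/7960 = 12.81.
In absolute terms T_C = 292.15 K and T_H = 299.82 K, so ΔT = 7.667 K.
COP_Carnot = T_H/ΔT = 299.82/7.667 = 39.11.
η_II = COP_actual/COP_Carnot = 12.81/39.11 = 0.3277.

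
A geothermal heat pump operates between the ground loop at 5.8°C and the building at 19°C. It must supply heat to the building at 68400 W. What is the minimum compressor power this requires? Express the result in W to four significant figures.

3090 W

In absolute terms T_C = 278.95 K and T_H = 292.15 K, so ΔT = 13.20 K.
COP_Carnot = T_H/ΔT = 292.15/13.20 = 22.13.
Ẇ_min = Q̇/COP_Carnot = 68400/22.13 = 3090 W.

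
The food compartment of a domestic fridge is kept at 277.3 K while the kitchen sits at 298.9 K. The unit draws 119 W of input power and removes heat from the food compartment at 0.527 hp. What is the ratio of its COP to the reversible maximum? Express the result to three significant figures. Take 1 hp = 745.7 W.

0.257

Converting, Q̇_C = 0.5270 hp = 393.0 W, so COP_actual = Q̇_C/Ẇ = 393.0/119.0 = 3.302.
The reservoir spacing is ΔT = 298.9 − 277.3 = 21.60 K.
COP_Carnot = T_C/ΔT = 277.30/21.60 = 12.84.
η_II = COP_actual/COP_Carnot = 3.302/12.84 = 0.2572.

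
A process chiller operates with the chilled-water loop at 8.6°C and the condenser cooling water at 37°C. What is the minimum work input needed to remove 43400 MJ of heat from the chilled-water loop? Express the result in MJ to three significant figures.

4370 MJ

In absolute terms T_C = 281.75 K and T_H = 310.15 K, so ΔT = 28.40 K.
The reversible limit is COP_R = T_C/ΔT = 9.921, so W_min = Q_C/COP = Q_C·ΔT/T_C.
W_min = 43400 × 28.40/281.75 = 4375 MJ.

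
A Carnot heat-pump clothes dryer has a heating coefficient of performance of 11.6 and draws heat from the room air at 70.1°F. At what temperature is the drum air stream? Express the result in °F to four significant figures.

COP_HP = T_H/(T_H − T_C) rearranges to T_H = COP·T_C/(COP − 1).
With T_C = 294.32 K, T_H = 11.6 × 294.32/10.60 = 322.08 K.
Converting, 322.08 K = 120.08°F.

120.1 °F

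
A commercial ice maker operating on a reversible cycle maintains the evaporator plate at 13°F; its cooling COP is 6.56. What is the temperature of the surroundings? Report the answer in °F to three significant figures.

85.1 °F

COP_R = T_C/(T_H − T_C) gives T_H − T_C = T_C/COP.
With T_C = 262.59 K, T_H = 262.59 × (1 + 1/6.56) = 302.62 K.
Converting, 302.62 K = 85.05°F.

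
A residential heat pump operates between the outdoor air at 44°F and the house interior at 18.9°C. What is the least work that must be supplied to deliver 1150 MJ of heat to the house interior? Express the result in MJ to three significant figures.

In absolute terms T_C = 279.82 K and T_H = 292.05 K, so ΔT = 12.23 K.
The reversible limit is COP_HP = T_H/ΔT = 23.87, so W_min = Q_H/COP = Q_H·ΔT/T_H.
W_min = 1150 × 12.23/292.05 = 48.17 MJ.

48.2 MJ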